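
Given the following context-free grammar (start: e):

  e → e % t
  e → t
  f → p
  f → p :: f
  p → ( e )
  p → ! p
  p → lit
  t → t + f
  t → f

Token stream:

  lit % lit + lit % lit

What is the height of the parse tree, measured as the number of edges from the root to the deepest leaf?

6

[e [e [e [t [f [p lit]]]] % [t [t [f [p lit]]] + [f [p lit]]]] % [t [f [p lit]]]]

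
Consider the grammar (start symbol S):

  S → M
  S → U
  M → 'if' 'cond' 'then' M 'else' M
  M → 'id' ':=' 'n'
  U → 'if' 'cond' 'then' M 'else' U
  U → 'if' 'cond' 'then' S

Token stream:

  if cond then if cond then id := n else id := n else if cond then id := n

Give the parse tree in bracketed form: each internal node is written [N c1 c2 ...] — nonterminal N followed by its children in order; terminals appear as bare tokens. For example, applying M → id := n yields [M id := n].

[S [U if cond then [M if cond then [M id := n] else [M id := n]] else [U if cond then [S [M id := n]]]]]

S
U
if cond then M else U
if cond then if cond then M else M else U
if cond then if cond then id := n else M else U
if cond then if cond then id := n else id := n else U
if cond then if cond then id := n else id := n else if cond then S
if cond then if cond then id := n else id := n else if cond then M
if cond then if cond then id := n else id := n else if cond then id := n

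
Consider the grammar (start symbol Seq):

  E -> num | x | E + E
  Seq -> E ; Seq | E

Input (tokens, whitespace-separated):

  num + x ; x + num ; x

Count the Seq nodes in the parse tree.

3

[Seq [E [E num] + [E x]] ; [Seq [E [E x] + [E num]] ; [Seq [E x]]]]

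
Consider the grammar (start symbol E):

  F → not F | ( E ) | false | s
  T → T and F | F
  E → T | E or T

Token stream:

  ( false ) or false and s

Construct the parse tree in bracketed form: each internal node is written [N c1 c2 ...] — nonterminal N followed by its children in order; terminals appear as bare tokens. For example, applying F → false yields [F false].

[E [E [T [F ( [E [T [F false]]] )]]] or [T [T [F false]] and [F s]]]

E
E or T
T or T
F or T
( E ) or T
( T ) or T
( F ) or T
( false ) or T
( false ) or T and F
( false ) or F and F
( false ) or false and F
( false ) or false and s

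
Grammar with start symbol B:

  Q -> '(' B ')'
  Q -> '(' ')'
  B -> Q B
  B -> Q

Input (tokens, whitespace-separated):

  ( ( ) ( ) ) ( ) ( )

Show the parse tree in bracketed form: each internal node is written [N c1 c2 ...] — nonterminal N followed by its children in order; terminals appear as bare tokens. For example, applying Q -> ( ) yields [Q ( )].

[B [Q ( [B [Q ( )] [B [Q ( )]]] )] [B [Q ( )] [B [Q ( )]]]]

B
Q B
( B ) B
( Q B ) B
( ( ) B ) B
( ( ) Q ) B
( ( ) ( ) ) B
( ( ) ( ) ) Q B
( ( ) ( ) ) ( ) B
( ( ) ( ) ) ( ) Q
( ( ) ( ) ) ( ) ( )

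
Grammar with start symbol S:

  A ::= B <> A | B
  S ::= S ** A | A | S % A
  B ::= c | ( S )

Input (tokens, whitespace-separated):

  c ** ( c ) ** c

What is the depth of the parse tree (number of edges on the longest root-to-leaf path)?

7

[S [S [S [A [B c]]] ** [A [B ( [S [A [B c]]] )]]] ** [A [B c]]]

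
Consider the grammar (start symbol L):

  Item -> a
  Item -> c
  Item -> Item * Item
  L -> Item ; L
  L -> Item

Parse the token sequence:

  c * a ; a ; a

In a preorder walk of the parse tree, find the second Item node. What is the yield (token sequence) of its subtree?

[L [Item [Item c] * [Item a]] ; [L [Item a] ; [L [Item a]]]]

c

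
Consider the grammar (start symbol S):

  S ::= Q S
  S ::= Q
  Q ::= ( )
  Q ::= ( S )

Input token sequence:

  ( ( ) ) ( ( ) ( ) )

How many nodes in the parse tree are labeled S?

5

[S [Q ( [S [Q ( )]] )] [S [Q ( [S [Q ( )] [S [Q ( )]]] )]]]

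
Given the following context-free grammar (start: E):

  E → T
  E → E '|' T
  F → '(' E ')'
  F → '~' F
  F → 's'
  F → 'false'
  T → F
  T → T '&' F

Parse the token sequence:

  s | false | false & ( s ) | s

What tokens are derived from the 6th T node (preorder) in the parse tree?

[E [E [E [E [T [F s]]] | [T [F false]]] | [T [T [F false]] & [F ( [E [T [F s]]] )]]] | [T [F s]]]

s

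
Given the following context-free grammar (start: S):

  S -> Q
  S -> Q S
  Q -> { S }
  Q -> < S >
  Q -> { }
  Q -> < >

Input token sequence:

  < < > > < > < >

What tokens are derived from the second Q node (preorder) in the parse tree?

< >

[S [Q < [S [Q < >]] >] [S [Q < >] [S [Q < >]]]]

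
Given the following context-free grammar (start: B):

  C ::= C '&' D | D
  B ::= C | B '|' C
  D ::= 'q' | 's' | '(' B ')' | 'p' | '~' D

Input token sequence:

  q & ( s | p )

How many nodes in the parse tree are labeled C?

[B [C [C [D q]] & [D ( [B [B [C [D s]]] | [C [D p]]] )]]]

4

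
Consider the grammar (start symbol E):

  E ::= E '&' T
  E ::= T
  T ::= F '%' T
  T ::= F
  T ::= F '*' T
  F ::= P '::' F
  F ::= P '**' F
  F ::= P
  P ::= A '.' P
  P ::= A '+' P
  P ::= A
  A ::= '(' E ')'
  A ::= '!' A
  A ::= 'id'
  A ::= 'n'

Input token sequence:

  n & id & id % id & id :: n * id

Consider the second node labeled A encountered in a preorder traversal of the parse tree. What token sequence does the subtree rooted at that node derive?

id

[E [E [E [E [T [F [P [A n]]]]] & [T [F [P [A id]]]]] & [T [F [P [A id]]] % [T [F [P [A id]]]]]] & [T [F [P [A id]] :: [F [P [A n]]]] * [T [F [P [A id]]]]]]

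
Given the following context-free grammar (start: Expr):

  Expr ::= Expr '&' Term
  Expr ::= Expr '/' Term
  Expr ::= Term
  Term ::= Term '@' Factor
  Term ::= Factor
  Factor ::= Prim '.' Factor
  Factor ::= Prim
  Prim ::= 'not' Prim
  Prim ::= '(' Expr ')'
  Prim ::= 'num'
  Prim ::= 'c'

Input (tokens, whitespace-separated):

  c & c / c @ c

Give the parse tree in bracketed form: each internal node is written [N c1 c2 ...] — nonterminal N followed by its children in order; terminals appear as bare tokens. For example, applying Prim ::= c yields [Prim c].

[Expr [Expr [Expr [Term [Factor [Prim c]]]] & [Term [Factor [Prim c]]]] / [Term [Term [Factor [Prim c]]] @ [Factor [Prim c]]]]

Expr
Expr / Term
Expr & Term / Term
Term & Term / Term
Factor & Term / Term
Prim & Term / Term
c & Term / Term
c & Factor / Term
c & Prim / Term
c & c / Term
c & c / Term @ Factor
c & c / Factor @ Factor
c & c / Prim @ Factor
c & c / c @ Factor
c & c / c @ Prim
c & c / c @ c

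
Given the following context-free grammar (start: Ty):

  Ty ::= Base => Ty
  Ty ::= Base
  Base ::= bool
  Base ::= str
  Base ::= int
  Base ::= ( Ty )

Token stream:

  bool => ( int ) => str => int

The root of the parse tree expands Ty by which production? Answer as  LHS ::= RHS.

[Ty [Base bool] => [Ty [Base ( [Ty [Base int]] )] => [Ty [Base str] => [Ty [Base int]]]]]

Ty ::= Base => Ty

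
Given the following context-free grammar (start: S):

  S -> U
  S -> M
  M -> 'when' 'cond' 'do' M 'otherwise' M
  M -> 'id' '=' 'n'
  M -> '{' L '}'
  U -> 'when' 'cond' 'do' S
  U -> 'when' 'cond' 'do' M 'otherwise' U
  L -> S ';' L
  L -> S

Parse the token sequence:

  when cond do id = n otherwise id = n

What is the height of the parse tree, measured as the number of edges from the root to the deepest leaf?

[S [M when cond do [M id = n] otherwise [M id = n]]]

3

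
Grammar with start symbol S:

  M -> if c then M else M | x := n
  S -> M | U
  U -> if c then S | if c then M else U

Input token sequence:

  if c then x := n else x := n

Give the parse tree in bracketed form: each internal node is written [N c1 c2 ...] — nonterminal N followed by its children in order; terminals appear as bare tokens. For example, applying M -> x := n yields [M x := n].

S
M
if c then M else M
if c then x := n else M
if c then x := n else x := n

[S [M if c then [M x := n] else [M x := n]]]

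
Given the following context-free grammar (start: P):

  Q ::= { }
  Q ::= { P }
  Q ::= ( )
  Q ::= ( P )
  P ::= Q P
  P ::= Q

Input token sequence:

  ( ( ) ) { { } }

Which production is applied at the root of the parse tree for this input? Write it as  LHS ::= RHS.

P ::= Q P

[P [Q ( [P [Q ( )]] )] [P [Q { [P [Q { }]] }]]]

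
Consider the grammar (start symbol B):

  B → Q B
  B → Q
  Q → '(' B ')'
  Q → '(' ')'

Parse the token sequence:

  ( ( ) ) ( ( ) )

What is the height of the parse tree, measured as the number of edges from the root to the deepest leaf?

[B [Q ( [B [Q ( )]] )] [B [Q ( [B [Q ( )]] )]]]

5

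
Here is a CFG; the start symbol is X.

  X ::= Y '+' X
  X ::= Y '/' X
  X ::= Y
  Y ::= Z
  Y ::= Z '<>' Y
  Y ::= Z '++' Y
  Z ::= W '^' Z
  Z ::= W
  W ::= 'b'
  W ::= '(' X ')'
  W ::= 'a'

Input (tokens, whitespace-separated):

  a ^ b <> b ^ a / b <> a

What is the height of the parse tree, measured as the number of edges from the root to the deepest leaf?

6

[X [Y [Z [W a] ^ [Z [W b]]] <> [Y [Z [W b] ^ [Z [W a]]]]] / [X [Y [Z [W b]] <> [Y [Z [W a]]]]]]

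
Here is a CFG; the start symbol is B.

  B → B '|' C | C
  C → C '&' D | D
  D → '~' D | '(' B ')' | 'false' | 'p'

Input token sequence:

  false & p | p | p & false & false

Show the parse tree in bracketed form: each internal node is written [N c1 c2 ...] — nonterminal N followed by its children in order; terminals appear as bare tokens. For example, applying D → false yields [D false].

B
B | C
B | C | C
C | C | C
C & D | C | C
D & D | C | C
false & D | C | C
false & p | C | C
false & p | D | C
false & p | p | C
false & p | p | C & D
false & p | p | C & D & D
false & p | p | D & D & D
false & p | p | p & D & D
false & p | p | p & false & D
false & p | p | p & false & false

[B [B [B [C [C [D false]] & [D p]]] | [C [D p]]] | [C [C [C [D p]] & [D false]] & [D false]]]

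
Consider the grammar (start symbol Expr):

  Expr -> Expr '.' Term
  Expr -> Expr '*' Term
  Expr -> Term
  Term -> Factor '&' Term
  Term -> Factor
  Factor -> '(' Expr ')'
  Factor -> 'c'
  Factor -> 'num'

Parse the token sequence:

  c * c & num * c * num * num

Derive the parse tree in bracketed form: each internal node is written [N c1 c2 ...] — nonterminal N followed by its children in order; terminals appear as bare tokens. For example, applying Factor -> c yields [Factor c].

[Expr [Expr [Expr [Expr [Expr [Term [Factor c]]] * [Term [Factor c] & [Term [Factor num]]]] * [Term [Factor c]]] * [Term [Factor num]]] * [Term [Factor num]]]

Expr
Expr * Term
Expr * Term * Term
Expr * Term * Term * Term
Expr * Term * Term * Term * Term
Term * Term * Term * Term * Term
Factor * Term * Term * Term * Term
c * Term * Term * Term * Term
c * Factor & Term * Term * Term * Term
c * c & Term * Term * Term * Term
c * c & Factor * Term * Term * Term
c * c & num * Term * Term * Term
c * c & num * Factor * Term * Term
c * c & num * c * Term * Term
c * c & num * c * Factor * Term
c * c & num * c * num * Term
c * c & num * c * num * Factor
c * c & num * c * num * num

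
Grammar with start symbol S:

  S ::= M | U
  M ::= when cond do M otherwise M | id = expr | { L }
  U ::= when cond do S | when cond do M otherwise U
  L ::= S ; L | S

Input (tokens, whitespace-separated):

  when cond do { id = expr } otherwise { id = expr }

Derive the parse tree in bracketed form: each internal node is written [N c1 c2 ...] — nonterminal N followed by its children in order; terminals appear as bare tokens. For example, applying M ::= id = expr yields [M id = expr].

[S [M when cond do [M { [L [S [M id = expr]]] }] otherwise [M { [L [S [M id = expr]]] }]]]

S
M
when cond do M otherwise M
when cond do { L } otherwise M
when cond do { S } otherwise M
when cond do { M } otherwise M
when cond do { id = expr } otherwise M
when cond do { id = expr } otherwise { L }
when cond do { id = expr } otherwise { S }
when cond do { id = expr } otherwise { M }
when cond do { id = expr } otherwise { id = expr }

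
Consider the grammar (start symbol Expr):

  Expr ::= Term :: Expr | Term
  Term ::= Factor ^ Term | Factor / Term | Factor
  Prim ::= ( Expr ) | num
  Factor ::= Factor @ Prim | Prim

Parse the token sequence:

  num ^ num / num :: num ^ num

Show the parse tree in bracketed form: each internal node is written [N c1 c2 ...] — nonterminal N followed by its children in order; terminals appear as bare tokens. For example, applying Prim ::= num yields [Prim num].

[Expr [Term [Factor [Prim num]] ^ [Term [Factor [Prim num]] / [Term [Factor [Prim num]]]]] :: [Expr [Term [Factor [Prim num]] ^ [Term [Factor [Prim num]]]]]]

Expr
Term :: Expr
Factor ^ Term :: Expr
Prim ^ Term :: Expr
num ^ Term :: Expr
num ^ Factor / Term :: Expr
num ^ Prim / Term :: Expr
num ^ num / Term :: Expr
num ^ num / Factor :: Expr
num ^ num / Prim :: Expr
num ^ num / num :: Expr
num ^ num / num :: Term
num ^ num / num :: Factor ^ Term
num ^ num / num :: Prim ^ Term
num ^ num / num :: num ^ Term
num ^ num / num :: num ^ Factor
num ^ num / num :: num ^ Prim
num ^ num / num :: num ^ num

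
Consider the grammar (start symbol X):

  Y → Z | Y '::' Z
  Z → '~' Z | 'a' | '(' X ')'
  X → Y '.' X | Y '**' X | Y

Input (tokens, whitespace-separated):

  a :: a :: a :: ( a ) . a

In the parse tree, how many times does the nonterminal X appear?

[X [Y [Y [Y [Y [Z a]] :: [Z a]] :: [Z a]] :: [Z ( [X [Y [Z a]]] )]] . [X [Y [Z a]]]]

3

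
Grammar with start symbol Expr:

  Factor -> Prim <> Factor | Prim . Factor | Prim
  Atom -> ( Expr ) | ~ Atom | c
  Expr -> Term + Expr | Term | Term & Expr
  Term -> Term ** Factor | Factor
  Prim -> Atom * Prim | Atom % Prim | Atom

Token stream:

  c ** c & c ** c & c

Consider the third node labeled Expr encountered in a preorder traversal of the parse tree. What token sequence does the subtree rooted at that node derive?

c

[Expr [Term [Term [Factor [Prim [Atom c]]]] ** [Factor [Prim [Atom c]]]] & [Expr [Term [Term [Factor [Prim [Atom c]]]] ** [Factor [Prim [Atom c]]]] & [Expr [Term [Factor [Prim [Atom c]]]]]]]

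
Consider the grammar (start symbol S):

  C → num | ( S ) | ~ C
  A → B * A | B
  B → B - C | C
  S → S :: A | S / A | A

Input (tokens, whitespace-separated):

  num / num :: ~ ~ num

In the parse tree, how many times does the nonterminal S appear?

3

[S [S [S [A [B [C num]]]] / [A [B [C num]]]] :: [A [B [C ~ [C ~ [C num]]]]]]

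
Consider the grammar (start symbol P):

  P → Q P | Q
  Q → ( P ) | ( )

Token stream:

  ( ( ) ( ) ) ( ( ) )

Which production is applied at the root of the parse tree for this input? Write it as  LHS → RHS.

[P [Q ( [P [Q ( )] [P [Q ( )]]] )] [P [Q ( [P [Q ( )]] )]]]

P → Q P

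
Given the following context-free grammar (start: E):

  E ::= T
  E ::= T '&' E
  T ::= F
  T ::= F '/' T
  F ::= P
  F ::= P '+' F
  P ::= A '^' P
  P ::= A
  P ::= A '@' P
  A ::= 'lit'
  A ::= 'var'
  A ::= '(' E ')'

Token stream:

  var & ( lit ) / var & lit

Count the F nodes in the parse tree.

5

[E [T [F [P [A var]]]] & [E [T [F [P [A ( [E [T [F [P [A lit]]]]] )]]] / [T [F [P [A var]]]]] & [E [T [F [P [A lit]]]]]]]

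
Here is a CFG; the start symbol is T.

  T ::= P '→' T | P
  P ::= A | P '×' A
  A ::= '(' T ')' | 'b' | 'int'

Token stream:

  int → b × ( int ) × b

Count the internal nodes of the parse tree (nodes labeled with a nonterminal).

13

[T [P [A int]] → [T [P [P [P [A b]] × [A ( [T [P [A int]]] )]] × [A b]]]]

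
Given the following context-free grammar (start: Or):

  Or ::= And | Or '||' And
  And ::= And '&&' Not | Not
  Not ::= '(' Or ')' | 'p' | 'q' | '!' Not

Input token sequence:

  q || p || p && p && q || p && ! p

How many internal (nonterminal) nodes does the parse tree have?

19

[Or [Or [Or [Or [And [Not q]]] || [And [Not p]]] || [And [And [And [Not p]] && [Not p]] && [Not q]]] || [And [And [Not p]] && [Not ! [Not p]]]]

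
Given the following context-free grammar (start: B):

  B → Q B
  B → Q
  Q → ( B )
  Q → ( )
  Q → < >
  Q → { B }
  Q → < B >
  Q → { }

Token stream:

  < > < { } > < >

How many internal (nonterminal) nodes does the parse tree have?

8

[B [Q < >] [B [Q < [B [Q { }]] >] [B [Q < >]]]]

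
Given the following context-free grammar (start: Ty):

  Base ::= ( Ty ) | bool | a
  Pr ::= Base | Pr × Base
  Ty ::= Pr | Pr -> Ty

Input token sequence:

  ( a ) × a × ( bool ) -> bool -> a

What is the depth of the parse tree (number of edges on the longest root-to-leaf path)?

8

[Ty [Pr [Pr [Pr [Base ( [Ty [Pr [Base a]]] )]] × [Base a]] × [Base ( [Ty [Pr [Base bool]]] )]] -> [Ty [Pr [Base bool]] -> [Ty [Pr [Base a]]]]]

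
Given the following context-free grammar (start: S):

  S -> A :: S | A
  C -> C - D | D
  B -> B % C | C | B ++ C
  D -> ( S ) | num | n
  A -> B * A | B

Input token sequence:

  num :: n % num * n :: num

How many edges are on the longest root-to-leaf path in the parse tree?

7

[S [A [B [C [D num]]]] :: [S [A [B [B [C [D n]]] % [C [D num]]] * [A [B [C [D n]]]]] :: [S [A [B [C [D num]]]]]]]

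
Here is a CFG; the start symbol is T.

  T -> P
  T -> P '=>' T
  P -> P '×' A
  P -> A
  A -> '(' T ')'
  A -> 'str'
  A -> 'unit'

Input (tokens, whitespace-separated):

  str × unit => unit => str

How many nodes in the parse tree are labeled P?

4

[T [P [P [A str]] × [A unit]] => [T [P [A unit]] => [T [P [A str]]]]]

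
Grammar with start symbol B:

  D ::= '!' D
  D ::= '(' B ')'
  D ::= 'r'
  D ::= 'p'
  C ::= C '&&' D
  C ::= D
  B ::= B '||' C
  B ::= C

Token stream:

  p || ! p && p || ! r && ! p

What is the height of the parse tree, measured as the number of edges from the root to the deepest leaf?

6

[B [B [B [C [D p]]] || [C [C [D ! [D p]]] && [D p]]] || [C [C [D ! [D r]]] && [D ! [D p]]]]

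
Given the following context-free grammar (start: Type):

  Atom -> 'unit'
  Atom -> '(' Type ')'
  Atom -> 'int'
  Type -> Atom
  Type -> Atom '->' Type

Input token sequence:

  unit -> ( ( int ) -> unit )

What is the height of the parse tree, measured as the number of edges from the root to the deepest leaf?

[Type [Atom unit] -> [Type [Atom ( [Type [Atom ( [Type [Atom int]] )] -> [Type [Atom unit]]] )]]]

7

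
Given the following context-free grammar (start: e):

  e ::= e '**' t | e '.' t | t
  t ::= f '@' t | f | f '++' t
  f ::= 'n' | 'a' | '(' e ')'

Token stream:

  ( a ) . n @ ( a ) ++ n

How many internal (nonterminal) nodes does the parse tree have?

16

[e [e [t [f ( [e [t [f a]]] )]]] . [t [f n] @ [t [f ( [e [t [f a]]] )] ++ [t [f n]]]]]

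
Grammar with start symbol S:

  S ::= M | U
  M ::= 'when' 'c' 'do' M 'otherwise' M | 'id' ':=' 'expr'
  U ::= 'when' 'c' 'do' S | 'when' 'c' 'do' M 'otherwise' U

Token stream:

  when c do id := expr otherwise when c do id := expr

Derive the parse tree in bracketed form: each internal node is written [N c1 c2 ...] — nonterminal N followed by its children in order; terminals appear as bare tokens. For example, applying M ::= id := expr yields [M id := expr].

[S [U when c do [M id := expr] otherwise [U when c do [S [M id := expr]]]]]

S
U
when c do M otherwise U
when c do id := expr otherwise U
when c do id := expr otherwise when c do S
when c do id := expr otherwise when c do M
when c do id := expr otherwise when c do id := expr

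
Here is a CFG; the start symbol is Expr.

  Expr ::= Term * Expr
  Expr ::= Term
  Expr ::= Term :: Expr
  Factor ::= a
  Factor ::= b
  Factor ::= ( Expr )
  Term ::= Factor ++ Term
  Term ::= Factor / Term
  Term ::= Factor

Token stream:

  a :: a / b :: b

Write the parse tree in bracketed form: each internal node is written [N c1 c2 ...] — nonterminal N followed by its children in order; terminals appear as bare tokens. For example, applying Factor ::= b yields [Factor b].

Expr
Term :: Expr
Factor :: Expr
a :: Expr
a :: Term :: Expr
a :: Factor / Term :: Expr
a :: a / Term :: Expr
a :: a / Factor :: Expr
a :: a / b :: Expr
a :: a / b :: Term
a :: a / b :: Factor
a :: a / b :: b

[Expr [Term [Factor a]] :: [Expr [Term [Factor a] / [Term [Factor b]]] :: [Expr [Term [Factor b]]]]]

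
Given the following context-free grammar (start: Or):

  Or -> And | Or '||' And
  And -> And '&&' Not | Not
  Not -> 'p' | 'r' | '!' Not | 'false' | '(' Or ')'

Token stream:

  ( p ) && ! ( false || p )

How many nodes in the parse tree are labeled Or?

[Or [And [And [Not ( [Or [And [Not p]]] )]] && [Not ! [Not ( [Or [Or [And [Not false]]] || [And [Not p]]] )]]]]

4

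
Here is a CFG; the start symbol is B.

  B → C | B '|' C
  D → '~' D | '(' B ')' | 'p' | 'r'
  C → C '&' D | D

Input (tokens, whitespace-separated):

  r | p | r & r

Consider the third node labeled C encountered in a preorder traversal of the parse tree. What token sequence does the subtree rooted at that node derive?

[B [B [B [C [D r]]] | [C [D p]]] | [C [C [D r]] & [D r]]]

r & r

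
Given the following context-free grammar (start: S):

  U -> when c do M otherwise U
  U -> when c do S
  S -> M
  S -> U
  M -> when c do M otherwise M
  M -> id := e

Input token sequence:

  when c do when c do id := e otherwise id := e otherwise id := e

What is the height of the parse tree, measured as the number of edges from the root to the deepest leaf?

4

[S [M when c do [M when c do [M id := e] otherwise [M id := e]] otherwise [M id := e]]]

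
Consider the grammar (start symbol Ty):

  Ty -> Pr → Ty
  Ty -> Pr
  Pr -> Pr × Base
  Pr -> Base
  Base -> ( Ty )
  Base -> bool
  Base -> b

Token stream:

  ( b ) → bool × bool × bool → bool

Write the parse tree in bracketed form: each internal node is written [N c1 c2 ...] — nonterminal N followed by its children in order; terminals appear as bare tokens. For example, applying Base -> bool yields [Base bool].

[Ty [Pr [Base ( [Ty [Pr [Base b]]] )]] → [Ty [Pr [Pr [Pr [Base bool]] × [Base bool]] × [Base bool]] → [Ty [Pr [Base bool]]]]]

Ty
Pr → Ty
Base → Ty
( Ty ) → Ty
( Pr ) → Ty
( Base ) → Ty
( b ) → Ty
( b ) → Pr → Ty
( b ) → Pr × Base → Ty
( b ) → Pr × Base × Base → Ty
( b ) → Base × Base × Base → Ty
( b ) → bool × Base × Base → Ty
( b ) → bool × bool × Base → Ty
( b ) → bool × bool × bool → Ty
( b ) → bool × bool × bool → Pr
( b ) → bool × bool × bool → Base
( b ) → bool × bool × bool → bool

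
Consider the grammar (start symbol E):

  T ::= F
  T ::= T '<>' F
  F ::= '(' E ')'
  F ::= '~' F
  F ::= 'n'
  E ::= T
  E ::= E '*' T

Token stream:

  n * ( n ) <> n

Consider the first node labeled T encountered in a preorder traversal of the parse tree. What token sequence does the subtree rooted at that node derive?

[E [E [T [F n]]] * [T [T [F ( [E [T [F n]]] )]] <> [F n]]]

n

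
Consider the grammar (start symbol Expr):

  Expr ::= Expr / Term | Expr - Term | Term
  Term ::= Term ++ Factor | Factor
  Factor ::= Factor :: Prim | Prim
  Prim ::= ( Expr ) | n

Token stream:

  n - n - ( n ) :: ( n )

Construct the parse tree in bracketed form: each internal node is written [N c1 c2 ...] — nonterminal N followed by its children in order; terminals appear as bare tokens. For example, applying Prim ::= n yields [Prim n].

Expr
Expr - Term
Expr - Term - Term
Term - Term - Term
Factor - Term - Term
Prim - Term - Term
n - Term - Term
n - Factor - Term
n - Prim - Term
n - n - Term
n - n - Factor
n - n - Factor :: Prim
n - n - Prim :: Prim
n - n - ( Expr ) :: Prim
n - n - ( Term ) :: Prim
n - n - ( Factor ) :: Prim
n - n - ( Prim ) :: Prim
n - n - ( n ) :: Prim
n - n - ( n ) :: ( Expr )
n - n - ( n ) :: ( Term )
n - n - ( n ) :: ( Factor )
n - n - ( n ) :: ( Prim )
n - n - ( n ) :: ( n )

[Expr [Expr [Expr [Term [Factor [Prim n]]]] - [Term [Factor [Prim n]]]] - [Term [Factor [Factor [Prim ( [Expr [Term [Factor [Prim n]]]] )]] :: [Prim ( [Expr [Term [Factor [Prim n]]]] )]]]]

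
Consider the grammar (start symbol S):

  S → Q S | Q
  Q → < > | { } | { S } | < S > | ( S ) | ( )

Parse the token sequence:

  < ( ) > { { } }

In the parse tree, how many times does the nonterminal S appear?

4

[S [Q < [S [Q ( )]] >] [S [Q { [S [Q { }]] }]]]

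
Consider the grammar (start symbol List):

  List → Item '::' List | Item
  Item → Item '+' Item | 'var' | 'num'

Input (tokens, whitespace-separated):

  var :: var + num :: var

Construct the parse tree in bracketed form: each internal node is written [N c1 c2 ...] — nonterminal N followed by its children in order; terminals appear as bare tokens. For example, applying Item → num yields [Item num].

[List [Item var] :: [List [Item [Item var] + [Item num]] :: [List [Item var]]]]

List
Item :: List
var :: List
var :: Item :: List
var :: Item + Item :: List
var :: var + Item :: List
var :: var + num :: List
var :: var + num :: Item
var :: var + num :: var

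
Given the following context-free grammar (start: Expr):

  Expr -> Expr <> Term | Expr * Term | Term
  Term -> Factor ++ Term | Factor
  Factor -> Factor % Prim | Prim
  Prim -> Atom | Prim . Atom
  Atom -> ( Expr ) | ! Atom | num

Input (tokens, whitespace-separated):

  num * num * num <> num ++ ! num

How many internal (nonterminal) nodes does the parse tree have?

[Expr [Expr [Expr [Expr [Term [Factor [Prim [Atom num]]]]] * [Term [Factor [Prim [Atom num]]]]] * [Term [Factor [Prim [Atom num]]]]] <> [Term [Factor [Prim [Atom num]]] ++ [Term [Factor [Prim [Atom ! [Atom num]]]]]]]

25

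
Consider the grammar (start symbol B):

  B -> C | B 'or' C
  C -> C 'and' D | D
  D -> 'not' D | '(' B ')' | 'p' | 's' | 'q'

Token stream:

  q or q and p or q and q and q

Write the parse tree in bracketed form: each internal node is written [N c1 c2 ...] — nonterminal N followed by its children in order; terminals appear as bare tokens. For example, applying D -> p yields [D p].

[B [B [B [C [D q]]] or [C [C [D q]] and [D p]]] or [C [C [C [D q]] and [D q]] and [D q]]]

B
B or C
B or C or C
C or C or C
D or C or C
q or C or C
q or C and D or C
q or D and D or C
q or q and D or C
q or q and p or C
q or q and p or C and D
q or q and p or C and D and D
q or q and p or D and D and D
q or q and p or q and D and D
q or q and p or q and q and D
q or q and p or q and q and q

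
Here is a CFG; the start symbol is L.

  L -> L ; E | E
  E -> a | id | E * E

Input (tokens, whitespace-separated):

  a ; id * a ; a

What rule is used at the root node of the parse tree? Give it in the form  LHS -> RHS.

L -> L ; E

[L [L [L [E a]] ; [E [E id] * [E a]]] ; [E a]]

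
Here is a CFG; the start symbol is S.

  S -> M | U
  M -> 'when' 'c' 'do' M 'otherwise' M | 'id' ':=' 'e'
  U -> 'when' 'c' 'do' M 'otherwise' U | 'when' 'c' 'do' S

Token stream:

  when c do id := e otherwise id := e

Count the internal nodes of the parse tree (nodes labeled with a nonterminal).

[S [M when c do [M id := e] otherwise [M id := e]]]

4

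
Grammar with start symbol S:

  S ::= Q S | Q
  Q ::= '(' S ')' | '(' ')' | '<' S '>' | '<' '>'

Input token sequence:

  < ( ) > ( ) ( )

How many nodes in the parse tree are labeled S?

[S [Q < [S [Q ( )]] >] [S [Q ( )] [S [Q ( )]]]]

4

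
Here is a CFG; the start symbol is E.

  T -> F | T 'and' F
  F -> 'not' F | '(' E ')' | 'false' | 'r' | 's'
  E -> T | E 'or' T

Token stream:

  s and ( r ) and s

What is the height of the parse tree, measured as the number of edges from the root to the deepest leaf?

7

[E [T [T [T [F s]] and [F ( [E [T [F r]]] )]] and [F s]]]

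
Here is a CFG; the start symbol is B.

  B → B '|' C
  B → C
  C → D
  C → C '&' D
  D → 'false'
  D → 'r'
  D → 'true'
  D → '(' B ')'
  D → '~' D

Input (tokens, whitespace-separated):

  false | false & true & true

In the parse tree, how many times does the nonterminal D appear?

[B [B [C [D false]]] | [C [C [C [D false]] & [D true]] & [D true]]]

4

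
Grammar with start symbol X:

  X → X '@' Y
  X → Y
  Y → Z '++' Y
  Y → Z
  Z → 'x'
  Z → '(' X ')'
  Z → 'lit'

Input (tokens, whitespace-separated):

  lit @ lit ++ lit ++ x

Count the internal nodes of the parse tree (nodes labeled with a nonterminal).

10

[X [X [Y [Z lit]]] @ [Y [Z lit] ++ [Y [Z lit] ++ [Y [Z x]]]]]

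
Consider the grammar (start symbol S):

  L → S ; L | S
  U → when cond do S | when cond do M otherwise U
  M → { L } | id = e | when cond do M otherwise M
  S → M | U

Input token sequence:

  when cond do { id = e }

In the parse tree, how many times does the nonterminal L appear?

1

[S [U when cond do [S [M { [L [S [M id = e]]] }]]]]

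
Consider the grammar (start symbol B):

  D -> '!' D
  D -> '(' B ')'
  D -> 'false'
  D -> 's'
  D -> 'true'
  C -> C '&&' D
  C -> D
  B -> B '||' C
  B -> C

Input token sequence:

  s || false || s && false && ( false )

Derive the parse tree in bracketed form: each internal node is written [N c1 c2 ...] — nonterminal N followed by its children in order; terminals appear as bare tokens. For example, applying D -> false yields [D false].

[B [B [B [C [D s]]] || [C [D false]]] || [C [C [C [D s]] && [D false]] && [D ( [B [C [D false]]] )]]]

B
B || C
B || C || C
C || C || C
D || C || C
s || C || C
s || D || C
s || false || C
s || false || C && D
s || false || C && D && D
s || false || D && D && D
s || false || s && D && D
s || false || s && false && D
s || false || s && false && ( B )
s || false || s && false && ( C )
s || false || s && false && ( D )
s || false || s && false && ( false )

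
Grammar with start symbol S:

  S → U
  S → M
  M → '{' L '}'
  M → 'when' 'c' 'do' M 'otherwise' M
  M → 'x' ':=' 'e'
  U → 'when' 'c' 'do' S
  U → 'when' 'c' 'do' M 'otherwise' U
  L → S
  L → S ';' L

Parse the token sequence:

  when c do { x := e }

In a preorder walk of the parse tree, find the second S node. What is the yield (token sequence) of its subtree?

{ x := e }

[S [U when c do [S [M { [L [S [M x := e]]] }]]]]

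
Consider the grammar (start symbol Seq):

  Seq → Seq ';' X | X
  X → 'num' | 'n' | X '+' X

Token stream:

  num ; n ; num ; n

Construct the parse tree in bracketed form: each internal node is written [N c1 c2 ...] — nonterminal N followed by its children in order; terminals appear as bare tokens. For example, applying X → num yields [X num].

Seq
Seq ; X
Seq ; X ; X
Seq ; X ; X ; X
X ; X ; X ; X
num ; X ; X ; X
num ; n ; X ; X
num ; n ; num ; X
num ; n ; num ; n

[Seq [Seq [Seq [Seq [X num]] ; [X n]] ; [X num]] ; [X n]]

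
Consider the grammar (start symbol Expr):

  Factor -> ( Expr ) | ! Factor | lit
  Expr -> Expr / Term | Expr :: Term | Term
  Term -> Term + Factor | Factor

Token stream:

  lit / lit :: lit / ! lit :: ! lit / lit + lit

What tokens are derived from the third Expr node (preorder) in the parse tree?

[Expr [Expr [Expr [Expr [Expr [Expr [Term [Factor lit]]] / [Term [Factor lit]]] :: [Term [Factor lit]]] / [Term [Factor ! [Factor lit]]]] :: [Term [Factor ! [Factor lit]]]] / [Term [Term [Factor lit]] + [Factor lit]]]

lit / lit :: lit / ! lit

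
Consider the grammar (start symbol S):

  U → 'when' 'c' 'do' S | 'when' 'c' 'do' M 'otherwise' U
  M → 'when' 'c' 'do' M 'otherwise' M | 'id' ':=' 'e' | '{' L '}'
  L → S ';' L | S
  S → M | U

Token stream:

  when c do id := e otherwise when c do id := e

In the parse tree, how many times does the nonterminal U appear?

[S [U when c do [M id := e] otherwise [U when c do [S [M id := e]]]]]

2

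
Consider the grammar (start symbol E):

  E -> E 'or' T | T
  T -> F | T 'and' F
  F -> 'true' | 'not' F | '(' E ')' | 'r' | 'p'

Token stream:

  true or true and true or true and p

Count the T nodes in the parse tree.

5

[E [E [E [T [F true]]] or [T [T [F true]] and [F true]]] or [T [T [F true]] and [F p]]]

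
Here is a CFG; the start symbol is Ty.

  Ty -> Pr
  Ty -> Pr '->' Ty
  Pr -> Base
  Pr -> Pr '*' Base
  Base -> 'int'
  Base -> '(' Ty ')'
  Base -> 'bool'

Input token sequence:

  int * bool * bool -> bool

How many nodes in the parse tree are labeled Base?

[Ty [Pr [Pr [Pr [Base int]] * [Base bool]] * [Base bool]] -> [Ty [Pr [Base bool]]]]

4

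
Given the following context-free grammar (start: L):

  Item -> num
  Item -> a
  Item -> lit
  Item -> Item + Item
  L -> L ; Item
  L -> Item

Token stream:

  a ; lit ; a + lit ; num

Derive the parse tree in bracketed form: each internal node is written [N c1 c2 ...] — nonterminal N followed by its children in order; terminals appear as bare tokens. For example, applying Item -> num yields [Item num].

L
L ; Item
L ; Item ; Item
L ; Item ; Item ; Item
Item ; Item ; Item ; Item
a ; Item ; Item ; Item
a ; lit ; Item ; Item
a ; lit ; Item + Item ; Item
a ; lit ; a + Item ; Item
a ; lit ; a + lit ; Item
a ; lit ; a + lit ; num

[L [L [L [L [Item a]] ; [Item lit]] ; [Item [Item a] + [Item lit]]] ; [Item num]]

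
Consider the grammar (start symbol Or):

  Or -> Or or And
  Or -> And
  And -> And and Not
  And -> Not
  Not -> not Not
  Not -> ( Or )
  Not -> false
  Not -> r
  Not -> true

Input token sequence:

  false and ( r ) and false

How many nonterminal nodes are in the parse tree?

10

[Or [And [And [And [Not false]] and [Not ( [Or [And [Not r]]] )]] and [Not false]]]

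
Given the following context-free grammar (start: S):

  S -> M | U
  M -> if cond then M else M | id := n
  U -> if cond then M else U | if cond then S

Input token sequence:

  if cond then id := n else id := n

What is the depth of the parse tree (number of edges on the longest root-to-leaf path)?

3

[S [M if cond then [M id := n] else [M id := n]]]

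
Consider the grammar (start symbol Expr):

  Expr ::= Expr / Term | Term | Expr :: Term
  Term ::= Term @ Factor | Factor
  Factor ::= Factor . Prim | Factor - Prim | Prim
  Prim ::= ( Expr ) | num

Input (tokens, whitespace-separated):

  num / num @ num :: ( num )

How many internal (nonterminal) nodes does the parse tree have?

[Expr [Expr [Expr [Term [Factor [Prim num]]]] / [Term [Term [Factor [Prim num]]] @ [Factor [Prim num]]]] :: [Term [Factor [Prim ( [Expr [Term [Factor [Prim num]]]] )]]]]

19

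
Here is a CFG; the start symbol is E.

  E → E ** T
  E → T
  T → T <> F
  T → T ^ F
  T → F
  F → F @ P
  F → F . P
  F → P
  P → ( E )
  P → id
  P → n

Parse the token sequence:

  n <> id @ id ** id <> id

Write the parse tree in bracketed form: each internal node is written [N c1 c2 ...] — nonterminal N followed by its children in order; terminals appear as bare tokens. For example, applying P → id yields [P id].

E
E ** T
T ** T
T <> F ** T
F <> F ** T
P <> F ** T
n <> F ** T
n <> F @ P ** T
n <> P @ P ** T
n <> id @ P ** T
n <> id @ id ** T
n <> id @ id ** T <> F
n <> id @ id ** F <> F
n <> id @ id ** P <> F
n <> id @ id ** id <> F
n <> id @ id ** id <> P
n <> id @ id ** id <> id

[E [E [T [T [F [P n]]] <> [F [F [P id]] @ [P id]]]] ** [T [T [F [P id]]] <> [F [P id]]]]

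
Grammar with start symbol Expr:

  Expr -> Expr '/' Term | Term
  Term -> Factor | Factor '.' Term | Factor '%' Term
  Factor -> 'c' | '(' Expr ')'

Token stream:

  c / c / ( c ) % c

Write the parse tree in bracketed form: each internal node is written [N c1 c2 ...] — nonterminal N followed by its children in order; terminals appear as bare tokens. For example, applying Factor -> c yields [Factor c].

Expr
Expr / Term
Expr / Term / Term
Term / Term / Term
Factor / Term / Term
c / Term / Term
c / Factor / Term
c / c / Term
c / c / Factor % Term
c / c / ( Expr ) % Term
c / c / ( Term ) % Term
c / c / ( Factor ) % Term
c / c / ( c ) % Term
c / c / ( c ) % Factor
c / c / ( c ) % c

[Expr [Expr [Expr [Term [Factor c]]] / [Term [Factor c]]] / [Term [Factor ( [Expr [Term [Factor c]]] )] % [Term [Factor c]]]]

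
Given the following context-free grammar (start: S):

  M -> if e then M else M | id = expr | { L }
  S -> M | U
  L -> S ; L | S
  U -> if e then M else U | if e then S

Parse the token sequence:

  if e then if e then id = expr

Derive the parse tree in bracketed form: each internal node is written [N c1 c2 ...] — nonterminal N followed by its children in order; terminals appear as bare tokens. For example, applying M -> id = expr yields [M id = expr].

[S [U if e then [S [U if e then [S [M id = expr]]]]]]

S
U
if e then S
if e then U
if e then if e then S
if e then if e then M
if e then if e then id = expr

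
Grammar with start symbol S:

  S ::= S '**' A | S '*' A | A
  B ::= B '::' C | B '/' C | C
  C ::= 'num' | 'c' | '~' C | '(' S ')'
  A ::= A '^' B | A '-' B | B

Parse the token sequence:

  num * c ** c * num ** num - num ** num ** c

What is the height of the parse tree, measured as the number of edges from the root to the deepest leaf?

10

[S [S [S [S [S [S [S [A [B [C num]]]] * [A [B [C c]]]] ** [A [B [C c]]]] * [A [B [C num]]]] ** [A [A [B [C num]]] - [B [C num]]]] ** [A [B [C num]]]] ** [A [B [C c]]]]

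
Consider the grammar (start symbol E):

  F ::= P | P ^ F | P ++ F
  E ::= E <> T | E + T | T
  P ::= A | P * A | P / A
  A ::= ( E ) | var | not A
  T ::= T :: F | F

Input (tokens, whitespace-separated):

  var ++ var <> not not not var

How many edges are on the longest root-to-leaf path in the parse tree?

8

[E [E [T [F [P [A var]] ++ [F [P [A var]]]]]] <> [T [F [P [A not [A not [A not [A var]]]]]]]]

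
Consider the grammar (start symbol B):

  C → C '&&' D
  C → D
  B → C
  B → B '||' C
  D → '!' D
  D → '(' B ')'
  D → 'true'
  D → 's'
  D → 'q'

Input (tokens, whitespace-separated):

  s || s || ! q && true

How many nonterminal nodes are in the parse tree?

[B [B [B [C [D s]]] || [C [D s]]] || [C [C [D ! [D q]]] && [D true]]]

12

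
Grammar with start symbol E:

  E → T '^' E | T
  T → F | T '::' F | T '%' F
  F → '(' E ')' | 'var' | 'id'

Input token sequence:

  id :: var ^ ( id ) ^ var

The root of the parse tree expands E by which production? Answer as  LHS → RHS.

E → T '^' E

[E [T [T [F id]] :: [F var]] ^ [E [T [F ( [E [T [F id]]] )]] ^ [E [T [F var]]]]]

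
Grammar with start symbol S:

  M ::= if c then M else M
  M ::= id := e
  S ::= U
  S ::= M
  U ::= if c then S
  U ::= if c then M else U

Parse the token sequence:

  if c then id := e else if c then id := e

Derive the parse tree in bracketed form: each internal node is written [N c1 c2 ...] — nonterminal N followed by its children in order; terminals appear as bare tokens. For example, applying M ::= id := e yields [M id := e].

[S [U if c then [M id := e] else [U if c then [S [M id := e]]]]]

S
U
if c then M else U
if c then id := e else U
if c then id := e else if c then S
if c then id := e else if c then M
if c then id := e else if c then id := e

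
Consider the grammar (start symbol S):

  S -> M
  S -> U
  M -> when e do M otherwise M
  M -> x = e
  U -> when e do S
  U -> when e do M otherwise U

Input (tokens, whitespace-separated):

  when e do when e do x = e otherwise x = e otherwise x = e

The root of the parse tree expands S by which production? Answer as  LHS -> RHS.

[S [M when e do [M when e do [M x = e] otherwise [M x = e]] otherwise [M x = e]]]

S -> M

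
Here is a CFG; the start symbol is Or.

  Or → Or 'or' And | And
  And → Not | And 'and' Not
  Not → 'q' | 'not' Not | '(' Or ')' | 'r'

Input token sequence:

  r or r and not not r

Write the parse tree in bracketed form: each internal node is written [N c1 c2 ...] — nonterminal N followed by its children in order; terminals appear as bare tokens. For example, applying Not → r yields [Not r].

Or
Or or And
And or And
Not or And
r or And
r or And and Not
r or Not and Not
r or r and Not
r or r and not Not
r or r and not not Not
r or r and not not r

[Or [Or [And [Not r]]] or [And [And [Not r]] and [Not not [Not not [Not r]]]]]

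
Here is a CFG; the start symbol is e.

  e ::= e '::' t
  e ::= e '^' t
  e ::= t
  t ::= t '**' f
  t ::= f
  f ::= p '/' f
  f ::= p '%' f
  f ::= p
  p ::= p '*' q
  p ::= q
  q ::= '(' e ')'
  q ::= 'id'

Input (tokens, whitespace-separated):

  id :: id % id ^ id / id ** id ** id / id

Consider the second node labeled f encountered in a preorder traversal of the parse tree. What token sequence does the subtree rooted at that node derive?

id % id

[e [e [e [t [f [p [q id]]]]] :: [t [f [p [q id]] % [f [p [q id]]]]]] ^ [t [t [t [f [p [q id]] / [f [p [q id]]]]] ** [f [p [q id]]]] ** [f [p [q id]] / [f [p [q id]]]]]]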